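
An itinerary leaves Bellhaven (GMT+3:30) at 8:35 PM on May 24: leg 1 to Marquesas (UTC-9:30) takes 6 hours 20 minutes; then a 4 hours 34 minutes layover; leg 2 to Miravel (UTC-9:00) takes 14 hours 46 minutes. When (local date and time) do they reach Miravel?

9:45 AM on May 25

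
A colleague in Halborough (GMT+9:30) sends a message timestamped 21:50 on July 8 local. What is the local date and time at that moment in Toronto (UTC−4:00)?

Toronto is 13:30 behind Halborough.
Shift by the zone difference: 21:50 − 13:30 = 08:20 on Jul 8 in Toronto.

08:20 on July 8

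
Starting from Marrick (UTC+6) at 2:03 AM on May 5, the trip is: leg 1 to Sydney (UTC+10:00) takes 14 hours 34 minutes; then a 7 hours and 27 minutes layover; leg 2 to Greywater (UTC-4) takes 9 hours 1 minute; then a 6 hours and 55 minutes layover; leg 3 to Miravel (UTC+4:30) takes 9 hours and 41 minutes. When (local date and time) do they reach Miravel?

12:11 AM on May 7

Convert departure to UTC: 2:03 AM − 6:00 = 8:03 PM UTC on May 4.
Add 14 hours 34 minutes leg 1 → 10:37 AM UTC (May 5).
Add 7 hours and 27 minutes layover in Sydney → 6:04 PM UTC.
Add 9 hours 1 minute leg 2 → 3:05 AM UTC (May 6).
Add 6 hours 55 minutes layover in Greywater → 10:00 AM UTC.
Add 9 hours 41 minutes leg 3 → 7:41 PM UTC.
Miravel is UTC+4:30, so local arrival = 7:41 PM + 4:30 = 12:11 AM on May 7.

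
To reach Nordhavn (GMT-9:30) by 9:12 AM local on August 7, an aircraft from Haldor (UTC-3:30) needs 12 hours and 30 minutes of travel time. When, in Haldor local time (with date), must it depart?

Target arrival in UTC: 9:12 AM + 9:30 = 6:42 PM on Aug 7.
Subtract 12 hours 30 minutes → departure 6:12 AM UTC on Aug 7.
Haldor is UTC−3:30: 6:12 AM − 3:30 = 2:42 AM on Aug 7.

2:42 AM on Aug 7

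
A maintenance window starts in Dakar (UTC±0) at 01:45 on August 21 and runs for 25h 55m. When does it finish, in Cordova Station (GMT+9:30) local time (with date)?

13:10 on August 22

Cordova Station is 9:30 ahead of Dakar.
After 25 hours 55 minutes it is 03:40 (Aug 22) in Dakar.
Shift by the zone difference: 03:40 + 9:30 = 13:10 on Aug 22 in Cordova Station.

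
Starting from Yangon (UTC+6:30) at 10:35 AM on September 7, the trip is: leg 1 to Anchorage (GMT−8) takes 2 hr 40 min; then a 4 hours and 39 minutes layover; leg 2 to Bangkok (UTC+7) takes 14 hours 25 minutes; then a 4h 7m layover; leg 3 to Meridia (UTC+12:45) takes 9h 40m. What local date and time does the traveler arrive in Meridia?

4:21 AM on September 9

Convert departure to UTC: 10:35 AM − 6:30 = 4:05 AM UTC on Sep 7.
Add 2 hours 40 minutes leg 1 → 6:45 AM UTC.
Add 4 hours 39 minutes layover in Anchorage → 11:24 AM UTC.
Add 14 hours and 25 minutes leg 2 → 1:49 AM UTC (Sep 8).
Add 4 hours and 7 minutes layover in Bangkok → 5:56 AM UTC.
Add 9 hours and 40 minutes leg 3 → 3:36 PM UTC.
Meridia is UTC+12:45, so local arrival = 3:36 PM + 12:45 = 4:21 AM on Sep 9.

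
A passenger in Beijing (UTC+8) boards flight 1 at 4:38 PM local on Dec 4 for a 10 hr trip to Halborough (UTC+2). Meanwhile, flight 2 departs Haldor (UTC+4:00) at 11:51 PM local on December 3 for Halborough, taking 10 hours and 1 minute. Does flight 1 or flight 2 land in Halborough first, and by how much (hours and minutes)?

the second, by 12 hours 46 minutes

Flight 1 in UTC: 4:38 PM − 8:00 = 8:38 AM on Dec 4.
+10 hours → arrive 6:38 PM UTC on Dec 4.
Flight 2 in UTC: 11:51 PM − 4:00 = 7:51 PM on Dec 3.
+10 hours 1 minute → arrive 5:52 AM UTC on Dec 4.
Flight 2 lands earlier by 12 hours 46 minutes.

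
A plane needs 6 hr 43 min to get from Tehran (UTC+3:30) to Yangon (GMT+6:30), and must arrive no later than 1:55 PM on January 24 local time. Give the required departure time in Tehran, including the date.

Target arrival in UTC: 1:55 PM − 6:30 = 7:25 AM on Jan 24.
Subtract 6 hours 43 minutes → departure 12:42 AM UTC on Jan 24.
Tehran is UTC+3:30: 12:42 AM + 3:30 = 4:12 AM on Jan 24.

4:12 AM on January 24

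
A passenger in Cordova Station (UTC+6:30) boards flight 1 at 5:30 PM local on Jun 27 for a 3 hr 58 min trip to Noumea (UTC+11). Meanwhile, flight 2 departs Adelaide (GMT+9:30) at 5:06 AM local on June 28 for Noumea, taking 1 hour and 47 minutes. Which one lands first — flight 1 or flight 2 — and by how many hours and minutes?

the first, by 6 hours 25 minutes

Flight 1 in UTC: 5:30 PM − 6:30 = 11:00 AM on Jun 27.
+3 hours and 58 minutes → arrive 2:58 PM UTC on Jun 27.
Flight 2 in UTC: 5:06 AM − 9:30 = 7:36 PM on Jun 27.
+1 hour and 47 minutes → arrive 9:23 PM UTC on Jun 27.
Flight 1 lands earlier by 6 hours 25 minutes.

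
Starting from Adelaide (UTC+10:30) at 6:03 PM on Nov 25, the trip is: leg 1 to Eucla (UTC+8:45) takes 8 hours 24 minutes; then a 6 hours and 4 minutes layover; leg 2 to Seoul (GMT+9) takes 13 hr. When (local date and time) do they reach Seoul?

8:01 PM on Nov 26

Convert departure to UTC: 6:03 PM − 10:30 = 7:33 AM UTC on Nov 25.
Add 8 hours and 24 minutes leg 1 → 3:57 PM UTC.
Add 6 hours and 4 minutes layover in Eucla → 10:01 PM UTC.
Add 13 hours leg 2 → 11:01 AM UTC (Nov 26).
Seoul is UTC+9:00, so local arrival = 11:01 AM + 9:00 = 8:01 PM on Nov 26.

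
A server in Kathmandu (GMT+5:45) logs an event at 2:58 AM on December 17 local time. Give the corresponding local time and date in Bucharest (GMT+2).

11:13 PM on December 16

In UTC: 2:58 AM − 5:45 = 9:13 PM on Dec 16.
Bucharest is UTC+2:00: 9:13 PM + 2:00 = 11:13 PM on Dec 16.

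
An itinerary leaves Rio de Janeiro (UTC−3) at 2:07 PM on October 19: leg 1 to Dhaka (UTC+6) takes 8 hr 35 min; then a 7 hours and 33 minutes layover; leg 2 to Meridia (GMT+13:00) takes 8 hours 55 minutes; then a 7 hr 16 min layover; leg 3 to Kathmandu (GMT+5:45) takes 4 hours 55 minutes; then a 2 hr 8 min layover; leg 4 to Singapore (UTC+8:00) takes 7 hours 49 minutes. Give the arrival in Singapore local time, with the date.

Convert departure to UTC: 2:07 PM + 3:00 = 5:07 PM UTC on Oct 19.
Add 8 hours and 35 minutes leg 1 → 1:42 AM UTC (Oct 20).
Add 7 hours and 33 minutes layover in Dhaka → 9:15 AM UTC.
Add 8 hours and 55 minutes leg 2 → 6:10 PM UTC.
Add 7 hours and 16 minutes layover in Meridia → 1:26 AM UTC (Oct 21).
Add 4 hours 55 minutes leg 3 → 6:21 AM UTC.
Add 2 hours and 8 minutes layover in Kathmandu → 8:29 AM UTC.
Add 7 hours and 49 minutes leg 4 → 4:18 PM UTC.
Singapore is UTC+8:00, so local arrival = 4:18 PM + 8:00 = 12:18 AM on Oct 22.

12:18 AM on October 22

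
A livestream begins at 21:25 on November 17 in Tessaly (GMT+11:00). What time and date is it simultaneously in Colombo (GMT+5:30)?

15:55 on November 17

Colombo is 5:30 behind Tessaly.
Shift by the zone difference: 21:25 − 5:30 = 15:55 on Nov 17 in Colombo.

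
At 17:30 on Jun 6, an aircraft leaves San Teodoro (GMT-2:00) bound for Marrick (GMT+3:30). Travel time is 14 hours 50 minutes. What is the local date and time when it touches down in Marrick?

Convert departure to UTC: 17:30 + 2:00 = 19:30 UTC on Jun 6.
Add 14 hours and 50 minutes travel time → 10:20 UTC (Jun 7).
Marrick is UTC+3:30, so local arrival = 10:20 + 3:30 = 13:50 on Jun 7.

13:50 on June 7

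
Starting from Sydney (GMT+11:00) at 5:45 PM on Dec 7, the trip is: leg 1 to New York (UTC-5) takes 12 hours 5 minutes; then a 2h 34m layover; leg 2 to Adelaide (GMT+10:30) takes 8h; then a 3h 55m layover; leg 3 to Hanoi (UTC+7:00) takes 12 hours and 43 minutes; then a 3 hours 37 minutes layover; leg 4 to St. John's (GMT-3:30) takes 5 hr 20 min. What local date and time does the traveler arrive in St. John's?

Convert departure to UTC: 5:45 PM − 11:00 = 6:45 AM UTC on Dec 7.
Add 12 hours 5 minutes leg 1 → 6:50 PM UTC.
Add 2 hours and 34 minutes layover in New York → 9:24 PM UTC.
Add 8 hours leg 2 → 5:24 AM UTC (Dec 8).
Add 3 hours 55 minutes layover in Adelaide → 9:19 AM UTC.
Add 12 hours and 43 minutes leg 3 → 10:02 PM UTC.
Add 3 hours 37 minutes layover in Hanoi → 1:39 AM UTC (Dec 9).
Add 5 hours and 20 minutes leg 4 → 6:59 AM UTC.
St. John's is UTC−3:30, so local arrival = 6:59 AM − 3:30 = 3:29 AM on Dec 9.

3:29 AM on December 9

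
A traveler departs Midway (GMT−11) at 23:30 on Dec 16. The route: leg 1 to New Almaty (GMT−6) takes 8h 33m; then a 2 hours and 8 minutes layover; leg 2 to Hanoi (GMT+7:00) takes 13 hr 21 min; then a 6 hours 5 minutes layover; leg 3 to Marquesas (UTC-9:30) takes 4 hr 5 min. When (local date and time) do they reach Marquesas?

11:12 on December 18

Convert departure to UTC: 23:30 + 11:00 = 10:30 UTC on Dec 17.
Add 8 hours and 33 minutes leg 1 → 19:03 UTC.
Add 2 hours 8 minutes layover in New Almaty → 21:11 UTC.
Add 13 hours 21 minutes leg 2 → 10:32 UTC (Dec 18).
Add 6 hours 5 minutes layover in Hanoi → 16:37 UTC.
Add 4 hours and 5 minutes leg 3 → 20:42 UTC.
Marquesas is UTC−9:30, so local arrival = 20:42 − 9:30 = 11:12 on Dec 18.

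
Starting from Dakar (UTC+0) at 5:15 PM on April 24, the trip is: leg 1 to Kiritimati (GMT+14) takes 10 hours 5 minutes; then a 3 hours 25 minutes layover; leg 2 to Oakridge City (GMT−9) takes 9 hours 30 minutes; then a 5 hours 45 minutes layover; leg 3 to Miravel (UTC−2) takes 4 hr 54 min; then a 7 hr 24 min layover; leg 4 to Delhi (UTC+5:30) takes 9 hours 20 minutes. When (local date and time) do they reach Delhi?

Dakar is at UTC+0, so departure is already 5:15 PM UTC on Apr 24.
Add 10 hours 5 minutes leg 1 → 3:20 AM UTC (Apr 25).
Add 3 hours 25 minutes layover in Kiritimati → 6:45 AM UTC.
Add 9 hours and 30 minutes leg 2 → 4:15 PM UTC.
Add 5 hours and 45 minutes layover in Oakridge City → 10:00 PM UTC.
Add 4 hours and 54 minutes leg 3 → 2:54 AM UTC (Apr 26).
Add 7 hours and 24 minutes layover in Miravel → 10:18 AM UTC.
Add 9 hours 20 minutes leg 4 → 7:38 PM UTC.
Delhi is UTC+5:30, so local arrival = 7:38 PM + 5:30 = 1:08 AM on Apr 27.

1:08 AM on Apr 27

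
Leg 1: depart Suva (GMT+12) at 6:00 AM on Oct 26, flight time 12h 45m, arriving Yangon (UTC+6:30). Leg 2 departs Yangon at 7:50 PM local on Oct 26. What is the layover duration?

Convert departure to UTC: 6:00 AM − 12:00 = 6:00 PM UTC on Oct 25.
Add 12 hours and 45 minutes flight time → 6:45 AM UTC (Oct 26).
Yangon is UTC+6:30, so local arrival = 6:45 AM + 6:30 = 1:15 PM on Oct 26.
Layover = 7:50 PM − 1:15 PM = 6 hours 35 minutes.

6 hours 35 minutes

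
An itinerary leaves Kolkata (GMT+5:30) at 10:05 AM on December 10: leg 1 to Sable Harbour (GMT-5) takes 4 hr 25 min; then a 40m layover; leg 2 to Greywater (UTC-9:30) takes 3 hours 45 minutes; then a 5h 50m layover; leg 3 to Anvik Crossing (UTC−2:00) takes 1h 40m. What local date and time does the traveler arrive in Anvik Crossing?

6:55 PM on December 10

Convert departure to UTC: 10:05 AM − 5:30 = 4:35 AM UTC on Dec 10.
Add 4 hours and 25 minutes leg 1 → 9:00 AM UTC.
Add 40 minutes layover in Sable Harbour → 9:40 AM UTC.
Add 3 hours and 45 minutes leg 2 → 1:25 PM UTC.
Add 5 hours and 50 minutes layover in Greywater → 7:15 PM UTC.
Add 1 hour and 40 minutes leg 3 → 8:55 PM UTC.
Anvik Crossing is UTC−2:00, so local arrival = 8:55 PM − 2:00 = 6:55 PM on Dec 10.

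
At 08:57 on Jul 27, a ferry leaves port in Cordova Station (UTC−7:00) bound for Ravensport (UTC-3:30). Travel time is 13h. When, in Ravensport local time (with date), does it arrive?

Convert departure to UTC: 08:57 + 7:00 = 15:57 UTC on Jul 27.
Add 13 hours travel time → 04:57 UTC (Jul 28).
Ravensport is UTC−3:30, so local arrival = 04:57 − 3:30 = 01:27 on Jul 28.

01:27 on July 28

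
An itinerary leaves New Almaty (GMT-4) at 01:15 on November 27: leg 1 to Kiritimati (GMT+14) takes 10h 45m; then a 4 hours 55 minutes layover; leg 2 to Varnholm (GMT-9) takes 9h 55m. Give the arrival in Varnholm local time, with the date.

21:50 on November 27

Convert departure to UTC: 01:15 + 4:00 = 05:15 UTC on Nov 27.
Add 10 hours and 45 minutes leg 1 → 16:00 UTC.
Add 4 hours and 55 minutes layover in Kiritimati → 20:55 UTC.
Add 9 hours and 55 minutes leg 2 → 06:50 UTC (Nov 28).
Varnholm is UTC−9:00, so local arrival = 06:50 − 9:00 = 21:50 on Nov 27.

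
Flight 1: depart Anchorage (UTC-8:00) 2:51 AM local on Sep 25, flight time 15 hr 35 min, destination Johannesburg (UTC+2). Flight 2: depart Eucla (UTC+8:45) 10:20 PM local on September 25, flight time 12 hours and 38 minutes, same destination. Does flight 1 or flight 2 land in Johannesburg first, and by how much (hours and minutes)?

the second, by 13 minutes

Flight 1 in UTC: 2:51 AM + 8:00 = 10:51 AM on Sep 25.
+15 hours and 35 minutes → arrive 2:26 AM UTC on Sep 26.
Flight 2 in UTC: 10:20 PM − 8:45 = 1:35 PM on Sep 25.
+12 hours 38 minutes → arrive 2:13 AM UTC on Sep 26.
Flight 2 lands earlier by 13 minutes.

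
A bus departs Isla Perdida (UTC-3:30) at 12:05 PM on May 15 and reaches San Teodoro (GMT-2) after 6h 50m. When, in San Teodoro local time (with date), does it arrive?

Convert departure to UTC: 12:05 PM + 3:30 = 3:35 PM UTC on May 15.
Add 6 hours and 50 minutes travel time → 10:25 PM UTC.
San Teodoro is UTC−2:00, so local arrival = 10:25 PM − 2:00 = 8:25 PM on May 15.

8:25 PM on May 15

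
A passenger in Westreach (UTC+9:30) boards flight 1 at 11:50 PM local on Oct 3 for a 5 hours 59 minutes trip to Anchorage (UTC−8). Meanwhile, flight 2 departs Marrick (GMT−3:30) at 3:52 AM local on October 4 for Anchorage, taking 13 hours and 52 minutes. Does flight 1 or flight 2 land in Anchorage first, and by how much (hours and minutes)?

the first, by 24 hours 55 minutes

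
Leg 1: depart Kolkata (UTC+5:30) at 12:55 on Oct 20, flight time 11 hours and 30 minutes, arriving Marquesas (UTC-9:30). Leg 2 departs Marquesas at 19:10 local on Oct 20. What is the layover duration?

9 hours 45 minutes

Convert departure to UTC: 12:55 − 5:30 = 07:25 UTC on Oct 20.
Add 11 hours and 30 minutes flight time → 18:55 UTC.
Marquesas is UTC−9:30, so local arrival = 18:55 − 9:30 = 09:25 on Oct 20.
Layover = 19:10 − 09:25 = 9 hours 45 minutes.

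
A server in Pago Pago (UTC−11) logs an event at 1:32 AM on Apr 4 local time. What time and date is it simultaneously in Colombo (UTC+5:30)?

In UTC: 1:32 AM + 11:00 = 12:32 PM on Apr 4.
Colombo is UTC+5:30: 12:32 PM + 5:30 = 6:02 PM on Apr 4.

6:02 PM on Apr 4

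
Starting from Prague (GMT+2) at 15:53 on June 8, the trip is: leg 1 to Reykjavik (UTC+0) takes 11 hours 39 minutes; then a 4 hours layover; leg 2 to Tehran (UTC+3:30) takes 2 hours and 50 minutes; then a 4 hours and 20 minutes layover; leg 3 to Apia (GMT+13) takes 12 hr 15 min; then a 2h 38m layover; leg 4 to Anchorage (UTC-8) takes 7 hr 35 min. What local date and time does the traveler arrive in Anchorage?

Convert departure to UTC: 15:53 − 2:00 = 13:53 UTC on Jun 8.
Add 11 hours 39 minutes leg 1 → 01:32 UTC (Jun 9).
Add 4 hours layover in Reykjavik → 05:32 UTC.
Add 2 hours and 50 minutes leg 2 → 08:22 UTC.
Add 4 hours and 20 minutes layover in Tehran → 12:42 UTC.
Add 12 hours and 15 minutes leg 3 → 00:57 UTC (Jun 10).
Add 2 hours 38 minutes layover in Apia → 03:35 UTC.
Add 7 hours 35 minutes leg 4 → 11:10 UTC.
Anchorage is UTC−8:00, so local arrival = 11:10 − 8:00 = 03:10 on Jun 10.

03:10 on June 10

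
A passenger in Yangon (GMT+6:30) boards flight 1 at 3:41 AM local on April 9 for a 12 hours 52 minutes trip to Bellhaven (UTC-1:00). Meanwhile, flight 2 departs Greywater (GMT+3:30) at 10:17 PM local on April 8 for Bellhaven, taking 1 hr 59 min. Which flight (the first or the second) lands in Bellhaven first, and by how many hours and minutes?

the second, by 13 hours 17 minutes

Flight 1 in UTC: 3:41 AM − 6:30 = 9:11 PM on Apr 8.
+12 hours 52 minutes → arrive 10:03 AM UTC on Apr 9.
Flight 2 in UTC: 10:17 PM − 3:30 = 6:47 PM on Apr 8.
+1 hour 59 minutes → arrive 8:46 PM UTC on Apr 8.
Flight 2 lands earlier by 13 hours 17 minutes.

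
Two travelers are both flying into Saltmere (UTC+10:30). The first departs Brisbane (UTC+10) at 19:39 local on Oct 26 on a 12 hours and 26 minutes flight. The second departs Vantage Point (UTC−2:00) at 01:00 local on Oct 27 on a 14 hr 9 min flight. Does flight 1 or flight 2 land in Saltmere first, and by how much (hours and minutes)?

Flight 1 in UTC: 19:39 − 10:00 = 09:39 on Oct 26.
+12 hours 26 minutes → arrive 22:05 UTC on Oct 26.
Flight 2 in UTC: 01:00 + 2:00 = 03:00 on Oct 27.
+14 hours 9 minutes → arrive 17:09 UTC on Oct 27.
Flight 1 lands earlier by 19 hours 4 minutes.

the first, by 19 hours 4 minutes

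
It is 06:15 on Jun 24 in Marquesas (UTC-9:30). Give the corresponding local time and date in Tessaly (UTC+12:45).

04:30 on Jun 25

In UTC: 06:15 + 9:30 = 15:45 on Jun 24.
Tessaly is UTC+12:45: 15:45 + 12:45 = 04:30 on Jun 25.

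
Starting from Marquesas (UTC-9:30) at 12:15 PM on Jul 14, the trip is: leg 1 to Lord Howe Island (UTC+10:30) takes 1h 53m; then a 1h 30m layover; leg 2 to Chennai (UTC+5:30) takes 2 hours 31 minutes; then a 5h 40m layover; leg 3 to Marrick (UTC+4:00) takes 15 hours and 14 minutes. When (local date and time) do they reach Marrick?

4:33 AM on July 16

Convert departure to UTC: 12:15 PM + 9:30 = 9:45 PM UTC on Jul 14.
Add 1 hour 53 minutes leg 1 → 11:38 PM UTC.
Add 1 hour 30 minutes layover in Lord Howe Island → 1:08 AM UTC (Jul 15).
Add 2 hours and 31 minutes leg 2 → 3:39 AM UTC.
Add 5 hours 40 minutes layover in Chennai → 9:19 AM UTC.
Add 15 hours 14 minutes leg 3 → 12:33 AM UTC (Jul 16).
Marrick is UTC+4:00, so local arrival = 12:33 AM + 4:00 = 4:33 AM on Jul 16.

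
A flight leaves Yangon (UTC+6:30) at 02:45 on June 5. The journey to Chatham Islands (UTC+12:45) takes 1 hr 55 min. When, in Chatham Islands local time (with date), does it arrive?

Chatham Islands is 6:15 ahead of Yangon.
After 1 hour and 55 minutes it is 04:40 in Yangon.
Shift by the zone difference: 04:40 + 6:15 = 10:55 on Jun 5 in Chatham Islands.

10:55 on Jun 5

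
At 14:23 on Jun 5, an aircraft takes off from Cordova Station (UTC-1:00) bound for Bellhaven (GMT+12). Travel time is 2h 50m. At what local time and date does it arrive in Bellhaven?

Convert departure to UTC: 14:23 + 1:00 = 15:23 UTC on Jun 5.
Add 2 hours 50 minutes travel time → 18:13 UTC.
Bellhaven is UTC+12:00, so local arrival = 18:13 + 12:00 = 06:13 on Jun 6.

06:13 on Jun 6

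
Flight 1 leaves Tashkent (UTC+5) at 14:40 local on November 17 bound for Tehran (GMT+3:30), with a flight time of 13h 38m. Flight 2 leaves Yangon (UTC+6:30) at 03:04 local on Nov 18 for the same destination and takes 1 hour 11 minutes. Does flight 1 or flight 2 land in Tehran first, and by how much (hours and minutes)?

the second, by 1 hour 33 minutes

Flight 1 in UTC: 14:40 − 5:00 = 09:40 on Nov 17.
+13 hours 38 minutes → arrive 23:18 UTC on Nov 17.
Flight 2 in UTC: 03:04 − 6:30 = 20:34 on Nov 17.
+1 hour and 11 minutes → arrive 21:45 UTC on Nov 17.
Flight 2 lands earlier by 1 hour 33 minutes.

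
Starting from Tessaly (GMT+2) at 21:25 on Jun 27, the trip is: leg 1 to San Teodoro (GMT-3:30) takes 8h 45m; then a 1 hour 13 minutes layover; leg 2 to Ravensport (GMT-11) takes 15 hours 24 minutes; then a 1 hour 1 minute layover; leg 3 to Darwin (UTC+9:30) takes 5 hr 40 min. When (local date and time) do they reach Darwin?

Convert departure to UTC: 21:25 − 2:00 = 19:25 UTC on Jun 27.
Add 8 hours 45 minutes leg 1 → 04:10 UTC (Jun 28).
Add 1 hour and 13 minutes layover in San Teodoro → 05:23 UTC.
Add 15 hours and 24 minutes leg 2 → 20:47 UTC.
Add 1 hour and 1 minute layover in Ravensport → 21:48 UTC.
Add 5 hours 40 minutes leg 3 → 03:28 UTC (Jun 29).
Darwin is UTC+9:30, so local arrival = 03:28 + 9:30 = 12:58 on Jun 29.

12:58 on June 29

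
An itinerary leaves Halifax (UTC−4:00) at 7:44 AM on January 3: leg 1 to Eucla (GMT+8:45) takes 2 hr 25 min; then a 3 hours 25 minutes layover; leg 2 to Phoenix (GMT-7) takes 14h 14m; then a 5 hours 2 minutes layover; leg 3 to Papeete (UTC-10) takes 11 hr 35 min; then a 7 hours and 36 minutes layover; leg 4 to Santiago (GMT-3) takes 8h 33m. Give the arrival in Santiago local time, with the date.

Convert departure to UTC: 7:44 AM + 4:00 = 11:44 AM UTC on Jan 3.
Add 2 hours 25 minutes leg 1 → 2:09 PM UTC.
Add 3 hours and 25 minutes layover in Eucla → 5:34 PM UTC.
Add 14 hours 14 minutes leg 2 → 7:48 AM UTC (Jan 4).
Add 5 hours 2 minutes layover in Phoenix → 12:50 PM UTC.
Add 11 hours and 35 minutes leg 3 → 12:25 AM UTC (Jan 5).
Add 7 hours 36 minutes layover in Papeete → 8:01 AM UTC.
Add 8 hours 33 minutes leg 4 → 4:34 PM UTC.
Santiago is UTC−3:00, so local arrival = 4:34 PM − 3:00 = 1:34 PM on Jan 5.

1:34 PM on Jan 5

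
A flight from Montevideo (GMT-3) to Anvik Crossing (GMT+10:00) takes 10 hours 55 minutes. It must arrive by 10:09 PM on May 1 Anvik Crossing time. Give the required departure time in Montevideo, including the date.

Target arrival in UTC: 10:09 PM − 10:00 = 12:09 PM on May 1.
Subtract 10 hours 55 minutes → departure 1:14 AM UTC on May 1.
Montevideo is UTC−3:00: 1:14 AM − 3:00 = 10:14 PM on Apr 30.

10:14 PM on Apr 30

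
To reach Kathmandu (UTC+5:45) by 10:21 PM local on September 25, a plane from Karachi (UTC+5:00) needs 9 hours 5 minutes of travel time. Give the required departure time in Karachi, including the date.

12:31 PM on Sep 25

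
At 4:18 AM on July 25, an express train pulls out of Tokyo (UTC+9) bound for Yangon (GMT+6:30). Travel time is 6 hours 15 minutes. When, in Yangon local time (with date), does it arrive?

Yangon is 2:30 behind Tokyo.
After 6 hours and 15 minutes it is 10:33 AM in Tokyo.
Shift by the zone difference: 10:33 AM − 2:30 = 8:03 AM on Jul 25 in Yangon.

8:03 AM on July 25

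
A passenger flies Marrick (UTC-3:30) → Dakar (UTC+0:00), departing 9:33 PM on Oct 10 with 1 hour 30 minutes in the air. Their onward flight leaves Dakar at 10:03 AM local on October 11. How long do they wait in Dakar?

Convert departure to UTC: 9:33 PM + 3:30 = 1:03 AM UTC on Oct 11.
Add 1 hour 30 minutes flight time → 2:33 AM UTC.
Dakar is UTC+0, so local arrival is the same: 2:33 AM on Oct 11.
Layover = 10:03 AM − 2:33 AM = 7 hours 30 minutes.

7 hours 30 minutes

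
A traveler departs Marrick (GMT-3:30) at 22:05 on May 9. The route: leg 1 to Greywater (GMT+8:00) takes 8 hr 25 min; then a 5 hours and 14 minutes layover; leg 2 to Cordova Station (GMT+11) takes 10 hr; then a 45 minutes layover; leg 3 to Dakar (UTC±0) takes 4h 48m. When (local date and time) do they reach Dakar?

Convert departure to UTC: 22:05 + 3:30 = 01:35 UTC on May 10.
Add 8 hours and 25 minutes leg 1 → 10:00 UTC.
Add 5 hours and 14 minutes layover in Greywater → 15:14 UTC.
Add 10 hours leg 2 → 01:14 UTC (May 11).
Add 45 minutes layover in Cordova Station → 01:59 UTC.
Add 4 hours and 48 minutes leg 3 → 06:47 UTC.
Dakar is UTC+0, so local arrival is the same: 06:47 on May 11.

06:47 on May 11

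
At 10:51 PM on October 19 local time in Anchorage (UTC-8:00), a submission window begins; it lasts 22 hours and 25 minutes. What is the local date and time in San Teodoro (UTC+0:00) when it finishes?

5:16 AM on October 21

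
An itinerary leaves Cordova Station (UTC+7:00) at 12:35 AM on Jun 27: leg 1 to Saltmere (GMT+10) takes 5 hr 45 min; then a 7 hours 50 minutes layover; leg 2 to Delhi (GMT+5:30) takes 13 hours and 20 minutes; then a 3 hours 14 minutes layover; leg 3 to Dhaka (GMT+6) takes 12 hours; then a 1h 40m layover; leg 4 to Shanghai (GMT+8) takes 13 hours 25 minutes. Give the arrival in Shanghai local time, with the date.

10:49 AM on June 29

Convert departure to UTC: 12:35 AM − 7:00 = 5:35 PM UTC on Jun 26.
Add 5 hours 45 minutes leg 1 → 11:20 PM UTC.
Add 7 hours and 50 minutes layover in Saltmere → 7:10 AM UTC (Jun 27).
Add 13 hours and 20 minutes leg 2 → 8:30 PM UTC.
Add 3 hours 14 minutes layover in Delhi → 11:44 PM UTC.
Add 12 hours leg 3 → 11:44 AM UTC (Jun 28).
Add 1 hour and 40 minutes layover in Dhaka → 1:24 PM UTC.
Add 13 hours 25 minutes leg 4 → 2:49 AM UTC (Jun 29).
Shanghai is UTC+8:00, so local arrival = 2:49 AM + 8:00 = 10:49 AM on Jun 29.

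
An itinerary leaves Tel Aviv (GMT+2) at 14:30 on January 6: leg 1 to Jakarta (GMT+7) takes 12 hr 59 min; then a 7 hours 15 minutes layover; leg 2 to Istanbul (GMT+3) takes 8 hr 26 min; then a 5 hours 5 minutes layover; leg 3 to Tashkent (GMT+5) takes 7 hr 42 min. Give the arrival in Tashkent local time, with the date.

Convert departure to UTC: 14:30 − 2:00 = 12:30 UTC on Jan 6.
Add 12 hours and 59 minutes leg 1 → 01:29 UTC (Jan 7).
Add 7 hours and 15 minutes layover in Jakarta → 08:44 UTC.
Add 8 hours 26 minutes leg 2 → 17:10 UTC.
Add 5 hours 5 minutes layover in Istanbul → 22:15 UTC.
Add 7 hours and 42 minutes leg 3 → 05:57 UTC (Jan 8).
Tashkent is UTC+5:00, so local arrival = 05:57 + 5:00 = 10:57 on Jan 8.

10:57 on January 8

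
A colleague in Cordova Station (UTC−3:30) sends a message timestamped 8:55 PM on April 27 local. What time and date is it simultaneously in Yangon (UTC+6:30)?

6:55 AM on April 28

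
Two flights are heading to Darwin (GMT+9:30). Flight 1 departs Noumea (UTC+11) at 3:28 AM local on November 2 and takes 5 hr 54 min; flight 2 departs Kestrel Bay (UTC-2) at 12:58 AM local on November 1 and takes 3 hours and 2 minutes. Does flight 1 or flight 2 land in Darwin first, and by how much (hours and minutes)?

Flight 1 in UTC: 3:28 AM − 11:00 = 4:28 PM on Nov 1.
+5 hours 54 minutes → arrive 10:22 PM UTC on Nov 1.
Flight 2 in UTC: 12:58 AM + 2:00 = 2:58 AM on Nov 1.
+3 hours 2 minutes → arrive 6:00 AM UTC on Nov 1.
Flight 2 lands earlier by 16 hours 22 minutes.

the second, by 16 hours 22 minutes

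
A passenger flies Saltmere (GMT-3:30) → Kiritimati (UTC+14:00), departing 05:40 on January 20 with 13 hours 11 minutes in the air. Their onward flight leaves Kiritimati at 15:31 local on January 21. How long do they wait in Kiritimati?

Convert departure to UTC: 05:40 + 3:30 = 09:10 UTC on Jan 20.
Add 13 hours 11 minutes flight time → 22:21 UTC.
Kiritimati is UTC+14:00, so local arrival = 22:21 + 14:00 = 12:21 on Jan 21.
Layover = 15:31 − 12:21 = 3 hours 10 minutes.

3 hours 10 minutes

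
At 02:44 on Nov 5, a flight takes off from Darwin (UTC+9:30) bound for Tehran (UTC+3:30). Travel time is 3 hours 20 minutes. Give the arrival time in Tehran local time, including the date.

00:04 on November 5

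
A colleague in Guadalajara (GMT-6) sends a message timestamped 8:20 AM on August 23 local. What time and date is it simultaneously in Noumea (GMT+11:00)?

In UTC: 8:20 AM + 6:00 = 2:20 PM on Aug 23.
Noumea is UTC+11:00: 2:20 PM + 11:00 = 1:20 AM on Aug 24.

1:20 AM on August 24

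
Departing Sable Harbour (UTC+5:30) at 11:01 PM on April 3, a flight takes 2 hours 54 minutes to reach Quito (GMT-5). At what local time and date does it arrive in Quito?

3:25 PM on Apr 3

Quito is 10:30 behind Sable Harbour.
After 2 hours 54 minutes it is 1:55 AM (Apr 4) in Sable Harbour.
Shift by the zone difference: 1:55 AM − 10:30 = 3:25 PM on Apr 3 in Quito.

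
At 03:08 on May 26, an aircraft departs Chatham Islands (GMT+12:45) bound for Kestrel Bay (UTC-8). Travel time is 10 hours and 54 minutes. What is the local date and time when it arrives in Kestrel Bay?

17:17 on May 25

Convert departure to UTC: 03:08 − 12:45 = 14:23 UTC on May 25.
Add 10 hours 54 minutes travel time → 01:17 UTC (May 26).
Kestrel Bay is UTC−8:00, so local arrival = 01:17 − 8:00 = 17:17 on May 25.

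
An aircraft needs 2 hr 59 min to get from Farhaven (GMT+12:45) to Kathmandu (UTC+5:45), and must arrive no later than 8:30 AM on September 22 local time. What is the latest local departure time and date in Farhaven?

Target arrival in UTC: 8:30 AM − 5:45 = 2:45 AM on Sep 22.
Subtract 2 hours 59 minutes → departure 11:46 PM UTC on Sep 21.
Farhaven is UTC+12:45: 11:46 PM + 12:45 = 12:31 PM on Sep 22.

12:31 PM on September 22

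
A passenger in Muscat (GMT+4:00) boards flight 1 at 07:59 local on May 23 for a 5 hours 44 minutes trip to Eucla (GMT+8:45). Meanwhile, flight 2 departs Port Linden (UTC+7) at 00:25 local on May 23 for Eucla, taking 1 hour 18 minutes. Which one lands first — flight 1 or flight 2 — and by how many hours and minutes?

the second, by 15 hours

Flight 1 in UTC: 07:59 − 4:00 = 03:59 on May 23.
+5 hours 44 minutes → arrive 09:43 UTC on May 23.
Flight 2 in UTC: 00:25 − 7:00 = 17:25 on May 22.
+1 hour and 18 minutes → arrive 18:43 UTC on May 22.
Flight 2 lands earlier by 15 hours.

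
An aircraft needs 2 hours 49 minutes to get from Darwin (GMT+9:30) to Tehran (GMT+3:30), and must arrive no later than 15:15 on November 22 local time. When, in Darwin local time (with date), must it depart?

18:26 on Nov 22

Target arrival in UTC: 15:15 − 3:30 = 11:45 on Nov 22.
Subtract 2 hours and 49 minutes → departure 08:56 UTC on Nov 22.
Darwin is UTC+9:30: 08:56 + 9:30 = 18:26 on Nov 22.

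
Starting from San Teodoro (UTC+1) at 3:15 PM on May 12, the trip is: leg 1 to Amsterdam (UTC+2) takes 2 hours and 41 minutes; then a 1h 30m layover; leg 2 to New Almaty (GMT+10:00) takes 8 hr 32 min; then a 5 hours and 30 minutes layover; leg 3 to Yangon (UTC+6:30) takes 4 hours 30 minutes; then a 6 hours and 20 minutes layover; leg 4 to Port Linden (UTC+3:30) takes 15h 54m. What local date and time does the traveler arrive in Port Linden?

Convert departure to UTC: 3:15 PM − 1:00 = 2:15 PM UTC on May 12.
Add 2 hours and 41 minutes leg 1 → 4:56 PM UTC.
Add 1 hour 30 minutes layover in Amsterdam → 6:26 PM UTC.
Add 8 hours 32 minutes leg 2 → 2:58 AM UTC (May 13).
Add 5 hours and 30 minutes layover in New Almaty → 8:28 AM UTC.
Add 4 hours and 30 minutes leg 3 → 12:58 PM UTC.
Add 6 hours 20 minutes layover in Yangon → 7:18 PM UTC.
Add 15 hours 54 minutes leg 4 → 11:12 AM UTC (May 14).
Port Linden is UTC+3:30, so local arrival = 11:12 AM + 3:30 = 2:42 PM on May 14.

2:42 PM on May 14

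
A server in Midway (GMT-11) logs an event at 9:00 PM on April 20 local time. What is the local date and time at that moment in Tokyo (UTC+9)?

Tokyo is 20:00 ahead of Midway.
Shift by the zone difference: 9:00 PM + 20:00 = 5:00 PM on Apr 21 in Tokyo.

5:00 PM on April 21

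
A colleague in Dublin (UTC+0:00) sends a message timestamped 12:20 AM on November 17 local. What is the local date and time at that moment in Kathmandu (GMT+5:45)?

Dublin is UTC+0 so that is 12:20 AM UTC.
Kathmandu is UTC+5:45: 12:20 AM + 5:45 = 6:05 AM on Nov 17.

6:05 AM on November 17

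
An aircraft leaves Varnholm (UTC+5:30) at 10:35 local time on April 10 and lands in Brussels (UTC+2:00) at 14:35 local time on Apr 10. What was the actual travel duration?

Departure in UTC: 10:35 − 5:30 = 05:05 on Apr 10.
Arrival in UTC: 14:35 − 2:00 = 12:35 on Apr 10.
Elapsed = 12:35 − 05:05 = 7 hours 30 minutes.

7 hours 30 minutes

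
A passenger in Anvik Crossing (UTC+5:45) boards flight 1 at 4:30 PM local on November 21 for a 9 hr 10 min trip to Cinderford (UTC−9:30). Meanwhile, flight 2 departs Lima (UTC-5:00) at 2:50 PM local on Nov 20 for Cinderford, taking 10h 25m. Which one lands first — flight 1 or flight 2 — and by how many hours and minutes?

the second, by 13 hours 40 minutes

Flight 1 in UTC: 4:30 PM − 5:45 = 10:45 AM on Nov 21.
+9 hours 10 minutes → arrive 7:55 PM UTC on Nov 21.
Flight 2 in UTC: 2:50 PM + 5:00 = 7:50 PM on Nov 20.
+10 hours 25 minutes → arrive 6:15 AM UTC on Nov 21.
Flight 2 lands earlier by 13 hours 40 minutes.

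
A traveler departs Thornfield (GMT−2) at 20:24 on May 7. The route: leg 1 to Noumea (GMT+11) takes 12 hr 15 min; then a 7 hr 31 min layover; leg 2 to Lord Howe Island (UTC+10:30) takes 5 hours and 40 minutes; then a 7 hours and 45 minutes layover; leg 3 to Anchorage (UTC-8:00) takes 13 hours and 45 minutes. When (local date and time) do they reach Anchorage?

Convert departure to UTC: 20:24 + 2:00 = 22:24 UTC on May 7.
Add 12 hours 15 minutes leg 1 → 10:39 UTC (May 8).
Add 7 hours and 31 minutes layover in Noumea → 18:10 UTC.
Add 5 hours 40 minutes leg 2 → 23:50 UTC.
Add 7 hours and 45 minutes layover in Lord Howe Island → 07:35 UTC (May 9).
Add 13 hours and 45 minutes leg 3 → 21:20 UTC.
Anchorage is UTC−8:00, so local arrival = 21:20 − 8:00 = 13:20 on May 9.

13:20 on May 9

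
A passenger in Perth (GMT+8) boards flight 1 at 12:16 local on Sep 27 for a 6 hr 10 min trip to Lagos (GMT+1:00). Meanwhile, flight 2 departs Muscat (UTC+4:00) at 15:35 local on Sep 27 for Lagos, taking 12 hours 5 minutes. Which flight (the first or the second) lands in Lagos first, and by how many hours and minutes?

the first, by 13 hours 14 minutes

Flight 1 in UTC: 12:16 − 8:00 = 04:16 on Sep 27.
+6 hours 10 minutes → arrive 10:26 UTC on Sep 27.
Flight 2 in UTC: 15:35 − 4:00 = 11:35 on Sep 27.
+12 hours 5 minutes → arrive 23:40 UTC on Sep 27.
Flight 1 lands earlier by 13 hours 14 minutes.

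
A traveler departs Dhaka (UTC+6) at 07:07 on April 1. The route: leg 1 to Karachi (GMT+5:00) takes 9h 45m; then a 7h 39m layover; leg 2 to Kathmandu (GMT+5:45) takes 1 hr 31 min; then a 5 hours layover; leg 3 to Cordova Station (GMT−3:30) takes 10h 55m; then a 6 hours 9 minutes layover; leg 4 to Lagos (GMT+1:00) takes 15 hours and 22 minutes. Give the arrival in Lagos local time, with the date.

Convert departure to UTC: 07:07 − 6:00 = 01:07 UTC on Apr 1.
Add 9 hours and 45 minutes leg 1 → 10:52 UTC.
Add 7 hours 39 minutes layover in Karachi → 18:31 UTC.
Add 1 hour and 31 minutes leg 2 → 20:02 UTC.
Add 5 hours layover in Kathmandu → 01:02 UTC (Apr 2).
Add 10 hours 55 minutes leg 3 → 11:57 UTC.
Add 6 hours and 9 minutes layover in Cordova Station → 18:06 UTC.
Add 15 hours 22 minutes leg 4 → 09:28 UTC (Apr 3).
Lagos is UTC+1:00, so local arrival = 09:28 + 1:00 = 10:28 on Apr 3.

10:28 on April 3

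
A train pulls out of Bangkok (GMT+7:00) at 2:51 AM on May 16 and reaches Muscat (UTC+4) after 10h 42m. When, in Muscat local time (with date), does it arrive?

10:33 AM on May 16

Convert departure to UTC: 2:51 AM − 7:00 = 7:51 PM UTC on May 15.
Add 10 hours 42 minutes travel time → 6:33 AM UTC (May 16).
Muscat is UTC+4:00, so local arrival = 6:33 AM + 4:00 = 10:33 AM on May 16.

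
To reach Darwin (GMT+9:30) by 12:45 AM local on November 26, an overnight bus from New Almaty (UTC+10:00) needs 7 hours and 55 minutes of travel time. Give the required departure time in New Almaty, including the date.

Target arrival in UTC: 12:45 AM − 9:30 = 3:15 PM on Nov 25.
Subtract 7 hours and 55 minutes → departure 7:20 AM UTC on Nov 25.
New Almaty is UTC+10:00: 7:20 AM + 10:00 = 5:20 PM on Nov 25.

5:20 PM on Nov 25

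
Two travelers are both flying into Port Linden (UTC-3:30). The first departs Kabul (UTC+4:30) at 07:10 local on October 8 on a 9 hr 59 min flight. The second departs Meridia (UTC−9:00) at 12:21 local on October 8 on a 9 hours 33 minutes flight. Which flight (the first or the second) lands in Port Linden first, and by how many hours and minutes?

Flight 1 in UTC: 07:10 − 4:30 = 02:40 on Oct 8.
+9 hours and 59 minutes → arrive 12:39 UTC on Oct 8.
Flight 2 in UTC: 12:21 + 9:00 = 21:21 on Oct 8.
+9 hours and 33 minutes → arrive 06:54 UTC on Oct 9.
Flight 1 lands earlier by 18 hours 15 minutes.

the first, by 18 hours 15 minutes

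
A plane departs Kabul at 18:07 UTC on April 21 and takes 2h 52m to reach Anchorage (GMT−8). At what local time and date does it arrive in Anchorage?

12:59 on Apr 21

Departure is given in UTC: 18:07 on Apr 21.
Add 2 hours and 52 minutes → 20:59 UTC.
Anchorage is UTC−8:00: 20:59 − 8:00 = 12:59 on Apr 21.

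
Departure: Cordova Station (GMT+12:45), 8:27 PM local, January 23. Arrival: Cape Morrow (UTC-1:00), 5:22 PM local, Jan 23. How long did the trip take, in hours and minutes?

10 hours 40 minutes

Departure in UTC: 8:27 PM − 12:45 = 7:42 AM on Jan 23.
Arrival in UTC: 5:22 PM + 1:00 = 6:22 PM on Jan 23.
Elapsed = 6:22 PM − 7:42 AM = 10 hours 40 minutes.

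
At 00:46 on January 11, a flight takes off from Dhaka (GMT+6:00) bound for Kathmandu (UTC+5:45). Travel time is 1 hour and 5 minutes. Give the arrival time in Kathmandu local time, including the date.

Convert departure to UTC: 00:46 − 6:00 = 18:46 UTC on Jan 10.
Add 1 hour and 5 minutes travel time → 19:51 UTC.
Kathmandu is UTC+5:45, so local arrival = 19:51 + 5:45 = 01:36 on Jan 11.

01:36 on Jan 11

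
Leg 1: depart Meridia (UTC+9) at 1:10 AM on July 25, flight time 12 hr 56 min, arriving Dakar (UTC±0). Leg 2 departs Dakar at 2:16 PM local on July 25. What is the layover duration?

Convert departure to UTC: 1:10 AM − 9:00 = 4:10 PM UTC on Jul 24.
Add 12 hours 56 minutes flight time → 5:06 AM UTC (Jul 25).
Dakar is UTC+0, so local arrival is the same: 5:06 AM on Jul 25.
Layover = 2:16 PM − 5:06 AM = 9 hours 10 minutes.

9 hours 10 minutes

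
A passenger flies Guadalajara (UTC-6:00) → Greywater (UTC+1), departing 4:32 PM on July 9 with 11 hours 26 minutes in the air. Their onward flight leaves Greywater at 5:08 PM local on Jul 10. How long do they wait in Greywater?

6 hours 10 minutes

Convert departure to UTC: 4:32 PM + 6:00 = 10:32 PM UTC on Jul 9.
Add 11 hours and 26 minutes flight time → 9:58 AM UTC (Jul 10).
Greywater is UTC+1:00, so local arrival = 9:58 AM + 1:00 = 10:58 AM on Jul 10.
Layover = 5:08 PM − 10:58 AM = 6 hours 10 minutes.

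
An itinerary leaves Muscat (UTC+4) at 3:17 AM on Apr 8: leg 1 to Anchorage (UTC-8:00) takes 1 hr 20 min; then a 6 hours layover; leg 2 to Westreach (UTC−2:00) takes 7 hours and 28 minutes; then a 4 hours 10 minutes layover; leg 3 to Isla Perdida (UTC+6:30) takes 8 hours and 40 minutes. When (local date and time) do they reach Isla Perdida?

9:25 AM on Apr 9

Convert departure to UTC: 3:17 AM − 4:00 = 11:17 PM UTC on Apr 7.
Add 1 hour 20 minutes leg 1 → 12:37 AM UTC (Apr 8).
Add 6 hours layover in Anchorage → 6:37 AM UTC.
Add 7 hours and 28 minutes leg 2 → 2:05 PM UTC.
Add 4 hours and 10 minutes layover in Westreach → 6:15 PM UTC.
Add 8 hours 40 minutes leg 3 → 2:55 AM UTC (Apr 9).
Isla Perdida is UTC+6:30, so local arrival = 2:55 AM + 6:30 = 9:25 AM on Apr 9.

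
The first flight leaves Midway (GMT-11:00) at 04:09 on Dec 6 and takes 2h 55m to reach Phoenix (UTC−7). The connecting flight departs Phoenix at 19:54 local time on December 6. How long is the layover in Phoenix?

Convert departure to UTC: 04:09 + 11:00 = 15:09 UTC on Dec 6.
Add 2 hours and 55 minutes flight time → 18:04 UTC.
Phoenix is UTC−7:00, so local arrival = 18:04 − 7:00 = 11:04 on Dec 6.
Layover = 19:54 − 11:04 = 8 hours 50 minutes.

8 hours 50 minutes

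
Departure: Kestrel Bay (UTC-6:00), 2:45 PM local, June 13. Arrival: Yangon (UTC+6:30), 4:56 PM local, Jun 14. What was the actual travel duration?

13 hours 41 minutes

Departure in UTC: 2:45 PM + 6:00 = 8:45 PM on Jun 13.
Arrival in UTC: 4:56 PM − 6:30 = 10:26 AM on Jun 14.
Elapsed = 10:26 AM − 8:45 PM (+1 day) = 13 hours 41 minutes.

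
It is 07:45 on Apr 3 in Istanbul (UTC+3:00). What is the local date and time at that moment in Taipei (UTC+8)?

12:45 on April 3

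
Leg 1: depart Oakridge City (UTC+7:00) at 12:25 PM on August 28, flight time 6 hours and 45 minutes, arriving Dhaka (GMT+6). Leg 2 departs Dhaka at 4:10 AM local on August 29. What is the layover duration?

Convert departure to UTC: 12:25 PM − 7:00 = 5:25 AM UTC on Aug 28.
Add 6 hours 45 minutes flight time → 12:10 PM UTC.
Dhaka is UTC+6:00, so local arrival = 12:10 PM + 6:00 = 6:10 PM on Aug 28.
Layover = 4:10 AM − 6:10 PM (+1 day) = 10 hours.

10 hours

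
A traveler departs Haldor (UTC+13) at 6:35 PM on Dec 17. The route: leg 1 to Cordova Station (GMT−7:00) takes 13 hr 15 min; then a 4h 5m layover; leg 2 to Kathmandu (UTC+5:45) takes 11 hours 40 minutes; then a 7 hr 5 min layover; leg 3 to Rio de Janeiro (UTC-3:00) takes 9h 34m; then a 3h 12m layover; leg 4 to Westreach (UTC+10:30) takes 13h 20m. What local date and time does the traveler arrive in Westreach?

6:16 AM on December 20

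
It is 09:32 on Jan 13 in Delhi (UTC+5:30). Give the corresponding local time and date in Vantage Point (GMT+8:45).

In UTC: 09:32 − 5:30 = 04:02 on Jan 13.
Vantage Point is UTC+8:45: 04:02 + 8:45 = 12:47 on Jan 13.

12:47 on Jan 13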